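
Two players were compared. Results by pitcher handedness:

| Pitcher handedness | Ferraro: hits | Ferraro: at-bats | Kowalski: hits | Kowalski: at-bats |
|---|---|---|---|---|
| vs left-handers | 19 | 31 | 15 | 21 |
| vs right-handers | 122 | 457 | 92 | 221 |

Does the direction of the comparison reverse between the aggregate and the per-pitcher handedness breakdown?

No

Vs left-handers: Ferraro 19/31 = 61.3%, Kowalski 15/21 = 71.4% → Kowalski
Vs right-handers: Ferraro 122/457 = 26.7%, Kowalski 92/221 = 41.6% → Kowalski
Overall: Ferraro 141/488 = 28.9%, Kowalski 107/242 = 44.2% → Kowalski
Kowalski wins overall and in every pitcher group — no reversal.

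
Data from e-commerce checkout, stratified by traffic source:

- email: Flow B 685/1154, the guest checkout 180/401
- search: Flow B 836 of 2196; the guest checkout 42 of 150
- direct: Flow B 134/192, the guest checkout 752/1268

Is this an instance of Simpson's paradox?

Email: Flow B 685/1154 = 59.4%, the guest checkout 180/401 = 44.9% → Flow B
Search: Flow B 836/2196 = 38.1%, the guest checkout 42/150 = 28.0% → Flow B
Direct: Flow B 134/192 = 69.8%, the guest checkout 752/1268 = 59.3% → Flow B
Overall: Flow B 1655/3542 = 46.7%, the guest checkout 974/1819 = 53.5% → the guest checkout
Flow B wins each traffic group but the guest checkout wins overall — the comparison reverses. Flow B's sessions skew toward search, which has a lower base rate.

Yes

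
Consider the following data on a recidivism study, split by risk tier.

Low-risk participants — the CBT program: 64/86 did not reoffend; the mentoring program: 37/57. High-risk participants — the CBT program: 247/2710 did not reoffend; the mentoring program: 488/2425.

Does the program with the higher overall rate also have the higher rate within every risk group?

No

Low-risk: the CBT program 64/86 = 74.4%, the mentoring program 37/57 = 64.9% → the CBT program
High-risk: the CBT program 247/2710 = 9.1%, the mentoring program 488/2425 = 20.1% → the mentoring program
Overall: the CBT program 311/2796 = 11.1%, the mentoring program 525/2482 = 21.2% → the mentoring program
Neither sweeps: the CBT program wins 1 of 2 groups, the mentoring program wins 1. The mentoring program wins overall but not every group — no Simpson reversal.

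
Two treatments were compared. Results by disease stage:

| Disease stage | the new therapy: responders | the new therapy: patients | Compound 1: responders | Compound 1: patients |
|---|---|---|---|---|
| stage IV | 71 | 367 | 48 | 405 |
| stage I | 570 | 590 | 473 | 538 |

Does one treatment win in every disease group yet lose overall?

Stage IV: the new therapy 71/367 = 19.3%, Compound 1 48/405 = 11.9% → the new therapy
Stage I: the new therapy 570/590 = 96.6%, Compound 1 473/538 = 87.9% → the new therapy
Overall: the new therapy 641/957 = 67.0%, Compound 1 521/943 = 55.2% → the new therapy
The new therapy wins overall and in every disease group — no reversal.

No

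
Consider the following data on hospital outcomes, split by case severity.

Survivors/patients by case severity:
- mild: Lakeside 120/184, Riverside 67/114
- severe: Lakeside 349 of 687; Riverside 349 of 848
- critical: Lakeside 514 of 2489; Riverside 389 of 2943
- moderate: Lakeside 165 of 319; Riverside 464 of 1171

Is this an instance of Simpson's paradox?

No

Mild: Lakeside 120/184 = 65.2%, Riverside 67/114 = 58.8% → Lakeside
Severe: Lakeside 349/687 = 50.8%, Riverside 349/848 = 41.2% → Lakeside
Critical: Lakeside 514/2489 = 20.7%, Riverside 389/2943 = 13.2% → Lakeside
Moderate: Lakeside 165/319 = 51.7%, Riverside 464/1171 = 39.6% → Lakeside
Overall: Lakeside 1148/3679 = 31.2%, Riverside 1269/5076 = 25.0% → Lakeside
Lakeside wins overall and in every case group — no reversal.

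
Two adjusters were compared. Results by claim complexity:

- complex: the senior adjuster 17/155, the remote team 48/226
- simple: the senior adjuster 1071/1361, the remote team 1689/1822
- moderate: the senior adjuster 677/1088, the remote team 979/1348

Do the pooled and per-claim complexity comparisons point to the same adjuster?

Complex: the senior adjuster 17/155 = 11.0%, the remote team 48/226 = 21.2% → the remote team
Simple: the senior adjuster 1071/1361 = 78.7%, the remote team 1689/1822 = 92.7% → the remote team
Moderate: the senior adjuster 677/1088 = 62.2%, the remote team 979/1348 = 72.6% → the remote team
Overall: the senior adjuster 1765/2604 = 67.8%, the remote team 2716/3396 = 80.0% → the remote team
The remote team wins overall and in every claim group — no reversal.

Yes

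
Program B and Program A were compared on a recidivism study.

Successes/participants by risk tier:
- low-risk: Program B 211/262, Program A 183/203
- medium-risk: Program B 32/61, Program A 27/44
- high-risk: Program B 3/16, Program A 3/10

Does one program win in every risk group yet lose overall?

No

Low-risk: Program B 211/262 = 80.5%, Program A 183/203 = 90.1% → Program A
Medium-risk: Program B 32/61 = 52.5%, Program A 27/44 = 61.4% → Program A
High-risk: Program B 3/16 = 18.8%, Program A 3/10 = 30.0% → Program A
Overall: Program B 246/339 = 72.6%, Program A 213/257 = 82.9% → Program A
Program A wins overall and in every risk group — no reversal.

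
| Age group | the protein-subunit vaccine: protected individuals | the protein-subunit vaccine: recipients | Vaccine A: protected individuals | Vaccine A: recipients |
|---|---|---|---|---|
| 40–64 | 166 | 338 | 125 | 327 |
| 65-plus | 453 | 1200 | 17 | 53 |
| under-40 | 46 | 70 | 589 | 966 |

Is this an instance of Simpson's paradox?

40–64: the protein-subunit vaccine 166/338 = 49.1%, Vaccine A 125/327 = 38.2% → the protein-subunit vaccine
65-plus: the protein-subunit vaccine 453/1200 = 37.8%, Vaccine A 17/53 = 32.1% → the protein-subunit vaccine
Under-40: the protein-subunit vaccine 46/70 = 65.7%, Vaccine A 589/966 = 61.0% → the protein-subunit vaccine
Overall: the protein-subunit vaccine 665/1608 = 41.4%, Vaccine A 731/1346 = 54.3% → Vaccine A
The protein-subunit vaccine wins each age group but Vaccine A wins overall — the comparison reverses. The protein-subunit vaccine's recipients skew toward 65-plus, which has a lower base rate.

Yes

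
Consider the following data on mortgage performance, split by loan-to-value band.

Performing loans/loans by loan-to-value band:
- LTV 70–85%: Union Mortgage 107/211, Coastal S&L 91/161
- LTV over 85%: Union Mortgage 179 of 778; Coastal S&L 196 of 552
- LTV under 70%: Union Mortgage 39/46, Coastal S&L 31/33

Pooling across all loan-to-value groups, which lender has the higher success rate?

Coastal S&L

LTV 70–85%: Union Mortgage 107/211 = 50.7%, Coastal S&L 91/161 = 56.5% → Coastal S&L
LTV over 85%: Union Mortgage 179/778 = 23.0%, Coastal S&L 196/552 = 35.5% → Coastal S&L
LTV under 70%: Union Mortgage 39/46 = 84.8%, Coastal S&L 31/33 = 93.9% → Coastal S&L
Overall: Union Mortgage 325/1035 = 31.4%, Coastal S&L 318/746 = 42.6% → Coastal S&L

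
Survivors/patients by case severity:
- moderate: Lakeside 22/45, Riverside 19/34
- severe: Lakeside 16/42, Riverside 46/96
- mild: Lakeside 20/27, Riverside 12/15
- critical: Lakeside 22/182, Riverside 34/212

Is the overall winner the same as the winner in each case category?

Moderate: Lakeside 22/45 = 48.9%, Riverside 19/34 = 55.9% → Riverside
Severe: Lakeside 16/42 = 38.1%, Riverside 46/96 = 47.9% → Riverside
Mild: Lakeside 20/27 = 74.1%, Riverside 12/15 = 80.0% → Riverside
Critical: Lakeside 22/182 = 12.1%, Riverside 34/212 = 16.0% → Riverside
Overall: Lakeside 80/296 = 27.0%, Riverside 111/357 = 31.1% → Riverside
Riverside wins overall and in every case group — no reversal.

Yes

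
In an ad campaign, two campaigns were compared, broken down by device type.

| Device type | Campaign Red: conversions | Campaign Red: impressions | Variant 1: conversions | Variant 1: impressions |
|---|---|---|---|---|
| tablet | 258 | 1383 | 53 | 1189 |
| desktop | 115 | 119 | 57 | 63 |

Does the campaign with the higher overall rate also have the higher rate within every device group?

Tablet: Campaign Red 258/1383 = 18.7%, Variant 1 53/1189 = 4.5% → Campaign Red
Desktop: Campaign Red 115/119 = 96.6%, Variant 1 57/63 = 90.5% → Campaign Red
Overall: Campaign Red 373/1502 = 24.8%, Variant 1 110/1252 = 8.8% → Campaign Red
Campaign Red wins overall and in every device group — no reversal.

Yes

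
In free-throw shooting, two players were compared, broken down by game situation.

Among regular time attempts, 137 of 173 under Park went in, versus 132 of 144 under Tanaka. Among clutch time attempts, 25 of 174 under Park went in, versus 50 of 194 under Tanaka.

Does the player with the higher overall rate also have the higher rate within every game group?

Yes

Regular time: Park 137/173 = 79.2%, Tanaka 132/144 = 91.7% → Tanaka
Clutch time: Park 25/174 = 14.4%, Tanaka 50/194 = 25.8% → Tanaka
Overall: Park 162/347 = 46.7%, Tanaka 182/338 = 53.8% → Tanaka
Tanaka wins overall and in every game group — no reversal.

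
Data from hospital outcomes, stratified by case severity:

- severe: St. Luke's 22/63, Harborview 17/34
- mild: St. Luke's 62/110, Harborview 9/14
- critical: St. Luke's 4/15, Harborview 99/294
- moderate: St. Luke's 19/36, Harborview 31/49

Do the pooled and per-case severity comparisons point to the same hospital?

Severe: St. Luke's 22/63 = 34.9%, Harborview 17/34 = 50.0% → Harborview
Mild: St. Luke's 62/110 = 56.4%, Harborview 9/14 = 64.3% → Harborview
Critical: St. Luke's 4/15 = 26.7%, Harborview 99/294 = 33.7% → Harborview
Moderate: St. Luke's 19/36 = 52.8%, Harborview 31/49 = 63.3% → Harborview
Overall: St. Luke's 107/224 = 47.8%, Harborview 156/391 = 39.9% → St. Luke's
Harborview wins each case group but St. Luke's wins overall — the comparison reverses. Harborview's patients skew toward critical, which has a lower base rate.

No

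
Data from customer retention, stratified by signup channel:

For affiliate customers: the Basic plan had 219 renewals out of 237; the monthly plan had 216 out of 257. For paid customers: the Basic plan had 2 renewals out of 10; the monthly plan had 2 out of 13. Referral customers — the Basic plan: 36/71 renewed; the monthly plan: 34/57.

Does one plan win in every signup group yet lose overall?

Affiliate: the Basic plan 219/237 = 92.4%, the monthly plan 216/257 = 84.0% → the Basic plan
Paid: the Basic plan 2/10 = 20.0%, the monthly plan 2/13 = 15.4% → the Basic plan
Referral: the Basic plan 36/71 = 50.7%, the monthly plan 34/57 = 59.6% → the monthly plan
Overall: the Basic plan 257/318 = 80.8%, the monthly plan 252/327 = 77.1% → the Basic plan
Neither sweeps: the Basic plan wins 2 of 3 groups, the monthly plan wins 1. The Basic plan wins overall but not every group — no Simpson reversal.

No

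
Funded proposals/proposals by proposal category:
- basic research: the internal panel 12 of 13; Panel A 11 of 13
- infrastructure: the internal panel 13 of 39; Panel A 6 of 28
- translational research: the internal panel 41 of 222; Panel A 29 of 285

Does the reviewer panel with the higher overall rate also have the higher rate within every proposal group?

Yes

Basic research: the internal panel 12/13 = 92.3%, Panel A 11/13 = 84.6% → the internal panel
Infrastructure: the internal panel 13/39 = 33.3%, Panel A 6/28 = 21.4% → the internal panel
Translational research: the internal panel 41/222 = 18.5%, Panel A 29/285 = 10.2% → the internal panel
Overall: the internal panel 66/274 = 24.1%, Panel A 46/326 = 14.1% → the internal panel
The internal panel wins overall and in every proposal group — no reversal.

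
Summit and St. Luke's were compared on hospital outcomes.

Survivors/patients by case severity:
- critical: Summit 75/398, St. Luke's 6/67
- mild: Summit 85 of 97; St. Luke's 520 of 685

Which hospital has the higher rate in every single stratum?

Critical: Summit 75/398 = 18.8%, St. Luke's 6/67 = 9.0% → Summit
Mild: Summit 85/97 = 87.6%, St. Luke's 520/685 = 75.9% → Summit
Summit has the higher rate in both groups.

Summit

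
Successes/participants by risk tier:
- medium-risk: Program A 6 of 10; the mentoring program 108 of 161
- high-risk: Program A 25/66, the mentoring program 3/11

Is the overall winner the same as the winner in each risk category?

Medium-risk: Program A 6/10 = 60.0%, the mentoring program 108/161 = 67.1% → the mentoring program
High-risk: Program A 25/66 = 37.9%, the mentoring program 3/11 = 27.3% → Program A
Overall: Program A 31/76 = 40.8%, the mentoring program 111/172 = 64.5% → the mentoring program
Neither sweeps: Program A wins 1 of 2 groups, the mentoring program wins 1. The mentoring program wins overall but not every group — no Simpson reversal.

No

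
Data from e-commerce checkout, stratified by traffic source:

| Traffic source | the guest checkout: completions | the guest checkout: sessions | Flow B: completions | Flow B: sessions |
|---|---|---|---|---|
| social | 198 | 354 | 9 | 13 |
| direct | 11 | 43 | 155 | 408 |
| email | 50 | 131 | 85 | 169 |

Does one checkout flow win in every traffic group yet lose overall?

Yes

Social: the guest checkout 198/354 = 55.9%, Flow B 9/13 = 69.2% → Flow B
Direct: the guest checkout 11/43 = 25.6%, Flow B 155/408 = 38.0% → Flow B
Email: the guest checkout 50/131 = 38.2%, Flow B 85/169 = 50.3% → Flow B
Overall: the guest checkout 259/528 = 49.1%, Flow B 249/590 = 42.2% → the guest checkout
Flow B wins each traffic group but the guest checkout wins overall — the comparison reverses. Flow B's sessions skew toward direct, which has a lower base rate.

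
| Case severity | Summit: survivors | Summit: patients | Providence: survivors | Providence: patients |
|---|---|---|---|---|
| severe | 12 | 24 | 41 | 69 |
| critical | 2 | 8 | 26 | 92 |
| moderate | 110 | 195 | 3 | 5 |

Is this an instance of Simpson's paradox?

Severe: Summit 12/24 = 50.0%, Providence 41/69 = 59.4% → Providence
Critical: Summit 2/8 = 25.0%, Providence 26/92 = 28.3% → Providence
Moderate: Summit 110/195 = 56.4%, Providence 3/5 = 60.0% → Providence
Overall: Summit 124/227 = 54.6%, Providence 70/166 = 42.2% → Summit
Providence wins each case group but Summit wins overall — the comparison reverses. Providence's patients skew toward critical, which has a lower base rate.

Yes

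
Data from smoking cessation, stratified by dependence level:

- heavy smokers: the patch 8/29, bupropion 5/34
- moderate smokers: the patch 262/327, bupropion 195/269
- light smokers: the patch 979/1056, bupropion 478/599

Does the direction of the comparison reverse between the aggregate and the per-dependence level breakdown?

No

Heavy smokers: the patch 8/29 = 27.6%, bupropion 5/34 = 14.7% → the patch
Moderate smokers: the patch 262/327 = 80.1%, bupropion 195/269 = 72.5% → the patch
Light smokers: the patch 979/1056 = 92.7%, bupropion 478/599 = 79.8% → the patch
Overall: the patch 1249/1412 = 88.5%, bupropion 678/902 = 75.2% → the patch
The patch wins overall and in every dependence group — no reversal.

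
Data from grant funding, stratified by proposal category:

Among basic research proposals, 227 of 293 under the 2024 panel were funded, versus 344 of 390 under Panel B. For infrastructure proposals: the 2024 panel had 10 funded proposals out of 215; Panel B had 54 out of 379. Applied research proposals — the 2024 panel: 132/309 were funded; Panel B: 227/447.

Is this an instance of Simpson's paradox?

Basic research: the 2024 panel 227/293 = 77.5%, Panel B 344/390 = 88.2% → Panel B
Infrastructure: the 2024 panel 10/215 = 4.7%, Panel B 54/379 = 14.2% → Panel B
Applied research: the 2024 panel 132/309 = 42.7%, Panel B 227/447 = 50.8% → Panel B
Overall: the 2024 panel 369/817 = 45.2%, Panel B 625/1216 = 51.4% → Panel B
Panel B wins overall and in every proposal group — no reversal.

No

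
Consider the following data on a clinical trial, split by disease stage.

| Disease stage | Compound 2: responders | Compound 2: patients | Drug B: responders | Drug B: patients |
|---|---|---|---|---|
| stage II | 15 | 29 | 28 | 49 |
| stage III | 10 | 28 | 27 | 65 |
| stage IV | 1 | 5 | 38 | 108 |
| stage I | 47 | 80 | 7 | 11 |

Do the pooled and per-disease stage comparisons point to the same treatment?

No

Stage II: Compound 2 15/29 = 51.7%, Drug B 28/49 = 57.1% → Drug B
Stage III: Compound 2 10/28 = 35.7%, Drug B 27/65 = 41.5% → Drug B
Stage IV: Compound 2 1/5 = 20.0%, Drug B 38/108 = 35.2% → Drug B
Stage I: Compound 2 47/80 = 58.8%, Drug B 7/11 = 63.6% → Drug B
Overall: Compound 2 73/142 = 51.4%, Drug B 100/233 = 42.9% → Compound 2
Drug B wins each disease group but Compound 2 wins overall — the comparison reverses. Drug B's patients skew toward stage IV, which has a lower base rate.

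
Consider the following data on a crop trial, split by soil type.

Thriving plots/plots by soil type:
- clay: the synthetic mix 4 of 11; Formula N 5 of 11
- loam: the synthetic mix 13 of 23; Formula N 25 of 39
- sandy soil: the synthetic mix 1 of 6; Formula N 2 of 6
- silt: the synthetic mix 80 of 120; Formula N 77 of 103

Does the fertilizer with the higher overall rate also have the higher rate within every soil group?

Clay: the synthetic mix 4/11 = 36.4%, Formula N 5/11 = 45.5% → Formula N
Loam: the synthetic mix 13/23 = 56.5%, Formula N 25/39 = 64.1% → Formula N
Sandy soil: the synthetic mix 1/6 = 16.7%, Formula N 2/6 = 33.3% → Formula N
Silt: the synthetic mix 80/120 = 66.7%, Formula N 77/103 = 74.8% → Formula N
Overall: the synthetic mix 98/160 = 61.2%, Formula N 109/159 = 68.6% → Formula N
Formula N wins overall and in every soil group — no reversal.

Yes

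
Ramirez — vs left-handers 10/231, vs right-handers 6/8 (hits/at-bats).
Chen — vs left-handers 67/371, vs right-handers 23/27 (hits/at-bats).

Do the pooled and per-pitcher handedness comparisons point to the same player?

Yes

Vs left-handers: Ramirez 10/231 = 4.3%, Chen 67/371 = 18.1% → Chen
Vs right-handers: Ramirez 6/8 = 75.0%, Chen 23/27 = 85.2% → Chen
Overall: Ramirez 16/239 = 6.7%, Chen 90/398 = 22.6% → Chen
Chen wins overall and in every pitcher group — no reversal.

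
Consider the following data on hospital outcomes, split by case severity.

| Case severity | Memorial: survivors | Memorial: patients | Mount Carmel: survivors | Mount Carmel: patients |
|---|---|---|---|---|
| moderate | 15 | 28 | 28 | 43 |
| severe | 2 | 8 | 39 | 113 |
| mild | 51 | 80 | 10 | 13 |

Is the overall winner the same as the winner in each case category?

No

Moderate: Memorial 15/28 = 53.6%, Mount Carmel 28/43 = 65.1% → Mount Carmel
Severe: Memorial 2/8 = 25.0%, Mount Carmel 39/113 = 34.5% → Mount Carmel
Mild: Memorial 51/80 = 63.8%, Mount Carmel 10/13 = 76.9% → Mount Carmel
Overall: Memorial 68/116 = 58.6%, Mount Carmel 77/169 = 45.6% → Memorial
Mount Carmel wins each case group but Memorial wins overall — the comparison reverses. Mount Carmel's patients skew toward severe, which has a lower base rate.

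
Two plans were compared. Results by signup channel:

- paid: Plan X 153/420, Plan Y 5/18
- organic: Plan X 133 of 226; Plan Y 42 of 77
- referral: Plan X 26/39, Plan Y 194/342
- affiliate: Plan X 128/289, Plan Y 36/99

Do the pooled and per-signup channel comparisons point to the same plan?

No

Paid: Plan X 153/420 = 36.4%, Plan Y 5/18 = 27.8% → Plan X
Organic: Plan X 133/226 = 58.8%, Plan Y 42/77 = 54.5% → Plan X
Referral: Plan X 26/39 = 66.7%, Plan Y 194/342 = 56.7% → Plan X
Affiliate: Plan X 128/289 = 44.3%, Plan Y 36/99 = 36.4% → Plan X
Overall: Plan X 440/974 = 45.2%, Plan Y 277/536 = 51.7% → Plan Y
Plan X wins each signup group but Plan Y wins overall — the comparison reverses. Plan X's customers skew toward paid, which has a lower base rate.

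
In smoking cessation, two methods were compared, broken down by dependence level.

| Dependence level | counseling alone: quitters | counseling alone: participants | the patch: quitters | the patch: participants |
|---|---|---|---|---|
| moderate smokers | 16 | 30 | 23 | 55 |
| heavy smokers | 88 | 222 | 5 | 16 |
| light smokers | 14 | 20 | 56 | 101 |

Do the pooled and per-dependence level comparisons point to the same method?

No

Moderate smokers: counseling alone 16/30 = 53.3%, the patch 23/55 = 41.8% → counseling alone
Heavy smokers: counseling alone 88/222 = 39.6%, the patch 5/16 = 31.2% → counseling alone
Light smokers: counseling alone 14/20 = 70.0%, the patch 56/101 = 55.4% → counseling alone
Overall: counseling alone 118/272 = 43.4%, the patch 84/172 = 48.8% → the patch
Counseling alone wins each dependence group but the patch wins overall — the comparison reverses. Counseling alone's participants skew toward heavy smokers, which has a lower base rate.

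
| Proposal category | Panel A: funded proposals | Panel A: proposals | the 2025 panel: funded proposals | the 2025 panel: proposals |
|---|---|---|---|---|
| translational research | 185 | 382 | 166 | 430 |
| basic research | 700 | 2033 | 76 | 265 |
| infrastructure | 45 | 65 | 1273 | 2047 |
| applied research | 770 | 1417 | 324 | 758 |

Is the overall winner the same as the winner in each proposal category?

No

Translational research: Panel A 185/382 = 48.4%, the 2025 panel 166/430 = 38.6% → Panel A
Basic research: Panel A 700/2033 = 34.4%, the 2025 panel 76/265 = 28.7% → Panel A
Infrastructure: Panel A 45/65 = 69.2%, the 2025 panel 1273/2047 = 62.2% → Panel A
Applied research: Panel A 770/1417 = 54.3%, the 2025 panel 324/758 = 42.7% → Panel A
Overall: Panel A 1700/3897 = 43.6%, the 2025 panel 1839/3500 = 52.5% → the 2025 panel
Panel A wins each proposal group but the 2025 panel wins overall — the comparison reverses. Panel A's proposals skew toward basic research, which has a lower base rate.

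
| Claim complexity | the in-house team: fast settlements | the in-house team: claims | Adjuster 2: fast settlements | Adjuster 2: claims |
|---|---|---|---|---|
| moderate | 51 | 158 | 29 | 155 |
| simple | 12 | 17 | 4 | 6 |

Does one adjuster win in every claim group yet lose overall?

Moderate: the in-house team 51/158 = 32.3%, Adjuster 2 29/155 = 18.7% → the in-house team
Simple: the in-house team 12/17 = 70.6%, Adjuster 2 4/6 = 66.7% → the in-house team
Overall: the in-house team 63/175 = 36.0%, Adjuster 2 33/161 = 20.5% → the in-house team
The in-house team wins overall and in every claim group — no reversal.

No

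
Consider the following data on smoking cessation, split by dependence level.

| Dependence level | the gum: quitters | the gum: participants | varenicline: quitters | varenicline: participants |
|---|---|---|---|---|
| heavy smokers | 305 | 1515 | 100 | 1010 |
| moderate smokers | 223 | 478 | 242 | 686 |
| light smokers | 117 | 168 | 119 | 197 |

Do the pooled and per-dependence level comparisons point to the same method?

Heavy smokers: the gum 305/1515 = 20.1%, varenicline 100/1010 = 9.9% → the gum
Moderate smokers: the gum 223/478 = 46.7%, varenicline 242/686 = 35.3% → the gum
Light smokers: the gum 117/168 = 69.6%, varenicline 119/197 = 60.4% → the gum
Overall: the gum 645/2161 = 29.8%, varenicline 461/1893 = 24.4% → the gum
The gum wins overall and in every dependence group — no reversal.

Yes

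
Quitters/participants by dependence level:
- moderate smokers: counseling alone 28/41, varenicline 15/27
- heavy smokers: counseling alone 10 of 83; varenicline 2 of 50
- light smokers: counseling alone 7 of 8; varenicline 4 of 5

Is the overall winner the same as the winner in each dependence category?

Moderate smokers: counseling alone 28/41 = 68.3%, varenicline 15/27 = 55.6% → counseling alone
Heavy smokers: counseling alone 10/83 = 12.0%, varenicline 2/50 = 4.0% → counseling alone
Light smokers: counseling alone 7/8 = 87.5%, varenicline 4/5 = 80.0% → counseling alone
Overall: counseling alone 45/132 = 34.1%, varenicline 21/82 = 25.6% → counseling alone
Counseling alone wins overall and in every dependence group — no reversal.

Yes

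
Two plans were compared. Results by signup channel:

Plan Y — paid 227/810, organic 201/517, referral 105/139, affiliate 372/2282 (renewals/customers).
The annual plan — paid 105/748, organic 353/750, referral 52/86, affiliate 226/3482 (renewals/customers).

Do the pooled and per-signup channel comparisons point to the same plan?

No

Paid: Plan Y 227/810 = 28.0%, the annual plan 105/748 = 14.0% → Plan Y
Organic: Plan Y 201/517 = 38.9%, the annual plan 353/750 = 47.1% → the annual plan
Referral: Plan Y 105/139 = 75.5%, the annual plan 52/86 = 60.5% → Plan Y
Affiliate: Plan Y 372/2282 = 16.3%, the annual plan 226/3482 = 6.5% → Plan Y
Overall: Plan Y 905/3748 = 24.1%, the annual plan 736/5066 = 14.5% → Plan Y
Neither sweeps: Plan Y wins 3 of 4 groups, the annual plan wins 1. Plan Y wins overall but not every group — no Simpson reversal.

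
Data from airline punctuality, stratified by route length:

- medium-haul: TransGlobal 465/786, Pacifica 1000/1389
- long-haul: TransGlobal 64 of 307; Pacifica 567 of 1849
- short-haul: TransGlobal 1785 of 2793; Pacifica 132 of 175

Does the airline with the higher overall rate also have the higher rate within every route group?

No

Medium-haul: TransGlobal 465/786 = 59.2%, Pacifica 1000/1389 = 72.0% → Pacifica
Long-haul: TransGlobal 64/307 = 20.8%, Pacifica 567/1849 = 30.7% → Pacifica
Short-haul: TransGlobal 1785/2793 = 63.9%, Pacifica 132/175 = 75.4% → Pacifica
Overall: TransGlobal 2314/3886 = 59.5%, Pacifica 1699/3413 = 49.8% → TransGlobal
Pacifica wins each route group but TransGlobal wins overall — the comparison reverses. Pacifica's flights skew toward long-haul, which has a lower base rate.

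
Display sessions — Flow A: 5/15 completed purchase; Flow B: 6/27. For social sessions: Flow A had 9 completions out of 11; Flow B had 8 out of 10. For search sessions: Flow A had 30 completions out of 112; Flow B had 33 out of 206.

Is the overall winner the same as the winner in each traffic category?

Yes

Display: Flow A 5/15 = 33.3%, Flow B 6/27 = 22.2% → Flow A
Social: Flow A 9/11 = 81.8%, Flow B 8/10 = 80.0% → Flow A
Search: Flow A 30/112 = 26.8%, Flow B 33/206 = 16.0% → Flow A
Overall: Flow A 44/138 = 31.9%, Flow B 47/243 = 19.3% → Flow A
Flow A wins overall and in every traffic group — no reversal.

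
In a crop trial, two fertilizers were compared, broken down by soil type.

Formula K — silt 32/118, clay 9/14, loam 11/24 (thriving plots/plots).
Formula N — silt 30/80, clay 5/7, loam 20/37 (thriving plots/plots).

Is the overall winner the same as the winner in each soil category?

Silt: Formula K 32/118 = 27.1%, Formula N 30/80 = 37.5% → Formula N
Clay: Formula K 9/14 = 64.3%, Formula N 5/7 = 71.4% → Formula N
Loam: Formula K 11/24 = 45.8%, Formula N 20/37 = 54.1% → Formula N
Overall: Formula K 52/156 = 33.3%, Formula N 55/124 = 44.4% → Formula N
Formula N wins overall and in every soil group — no reversal.

Yes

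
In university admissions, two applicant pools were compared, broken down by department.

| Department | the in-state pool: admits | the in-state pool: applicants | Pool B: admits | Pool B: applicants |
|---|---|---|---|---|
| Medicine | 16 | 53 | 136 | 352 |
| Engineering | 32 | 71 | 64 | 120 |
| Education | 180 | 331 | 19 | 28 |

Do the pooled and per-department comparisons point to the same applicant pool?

Medicine: the in-state pool 16/53 = 30.2%, Pool B 136/352 = 38.6% → Pool B
Engineering: the in-state pool 32/71 = 45.1%, Pool B 64/120 = 53.3% → Pool B
Education: the in-state pool 180/331 = 54.4%, Pool B 19/28 = 67.9% → Pool B
Overall: the in-state pool 228/455 = 50.1%, Pool B 219/500 = 43.8% → the in-state pool
Pool B wins each department group but the in-state pool wins overall — the comparison reverses. Pool B's applicants skew toward Medicine, which has a lower base rate.

No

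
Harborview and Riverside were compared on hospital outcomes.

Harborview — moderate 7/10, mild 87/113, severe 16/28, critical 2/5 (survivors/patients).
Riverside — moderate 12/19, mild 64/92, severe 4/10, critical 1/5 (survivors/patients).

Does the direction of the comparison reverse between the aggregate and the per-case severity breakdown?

Moderate: Harborview 7/10 = 70.0%, Riverside 12/19 = 63.2% → Harborview
Mild: Harborview 87/113 = 77.0%, Riverside 64/92 = 69.6% → Harborview
Severe: Harborview 16/28 = 57.1%, Riverside 4/10 = 40.0% → Harborview
Critical: Harborview 2/5 = 40.0%, Riverside 1/5 = 20.0% → Harborview
Overall: Harborview 112/156 = 71.8%, Riverside 81/126 = 64.3% → Harborview
Harborview wins overall and in every case group — no reversal.

No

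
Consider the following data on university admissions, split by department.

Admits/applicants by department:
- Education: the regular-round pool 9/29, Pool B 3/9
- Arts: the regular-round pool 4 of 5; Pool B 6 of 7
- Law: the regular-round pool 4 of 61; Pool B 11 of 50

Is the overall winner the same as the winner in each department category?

Yes

Education: the regular-round pool 9/29 = 31.0%, Pool B 3/9 = 33.3% → Pool B
Arts: the regular-round pool 4/5 = 80.0%, Pool B 6/7 = 85.7% → Pool B
Law: the regular-round pool 4/61 = 6.6%, Pool B 11/50 = 22.0% → Pool B
Overall: the regular-round pool 17/95 = 17.9%, Pool B 20/66 = 30.3% → Pool B
Pool B wins overall and in every department group — no reversal.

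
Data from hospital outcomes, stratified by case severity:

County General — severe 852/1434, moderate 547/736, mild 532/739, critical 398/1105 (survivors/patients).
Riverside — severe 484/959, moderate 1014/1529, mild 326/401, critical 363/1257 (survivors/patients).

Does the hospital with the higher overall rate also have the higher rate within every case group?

Severe: County General 852/1434 = 59.4%, Riverside 484/959 = 50.5% → County General
Moderate: County General 547/736 = 74.3%, Riverside 1014/1529 = 66.3% → County General
Mild: County General 532/739 = 72.0%, Riverside 326/401 = 81.3% → Riverside
Critical: County General 398/1105 = 36.0%, Riverside 363/1257 = 28.9% → County General
Overall: County General 2329/4014 = 58.0%, Riverside 2187/4146 = 52.7% → County General
Neither sweeps: County General wins 3 of 4 groups, Riverside wins 1. County General wins overall but not every group — no Simpson reversal.

No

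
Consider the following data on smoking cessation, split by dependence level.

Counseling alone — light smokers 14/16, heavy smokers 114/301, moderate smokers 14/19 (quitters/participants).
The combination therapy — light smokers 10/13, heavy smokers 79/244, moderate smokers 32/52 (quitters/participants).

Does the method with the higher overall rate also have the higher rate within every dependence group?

Yes

Light smokers: counseling alone 14/16 = 87.5%, the combination therapy 10/13 = 76.9% → counseling alone
Heavy smokers: counseling alone 114/301 = 37.9%, the combination therapy 79/244 = 32.4% → counseling alone
Moderate smokers: counseling alone 14/19 = 73.7%, the combination therapy 32/52 = 61.5% → counseling alone
Overall: counseling alone 142/336 = 42.3%, the combination therapy 121/309 = 39.2% → counseling alone
Counseling alone wins overall and in every dependence group — no reversal.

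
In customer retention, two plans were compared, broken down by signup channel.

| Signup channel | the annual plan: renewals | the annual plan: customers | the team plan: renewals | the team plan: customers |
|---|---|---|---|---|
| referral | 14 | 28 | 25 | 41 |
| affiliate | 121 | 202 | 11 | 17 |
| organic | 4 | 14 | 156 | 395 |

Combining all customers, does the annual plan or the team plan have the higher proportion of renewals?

the annual plan

Referral: the annual plan 14/28 = 50.0%, the team plan 25/41 = 61.0% → the team plan
Affiliate: the annual plan 121/202 = 59.9%, the team plan 11/17 = 64.7% → the team plan
Organic: the annual plan 4/14 = 28.6%, the team plan 156/395 = 39.5% → the team plan
Overall: the annual plan 139/244 = 57.0%, the team plan 192/453 = 42.4% → the annual plan
(The team plan wins every signup group but the annual plan wins overall — the team plan's customers skew toward the low-rate organic group.)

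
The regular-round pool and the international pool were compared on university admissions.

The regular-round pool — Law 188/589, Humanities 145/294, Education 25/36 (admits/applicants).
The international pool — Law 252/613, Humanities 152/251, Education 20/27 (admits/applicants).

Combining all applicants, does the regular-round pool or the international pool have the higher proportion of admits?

Law: the regular-round pool 188/589 = 31.9%, the international pool 252/613 = 41.1% → the international pool
Humanities: the regular-round pool 145/294 = 49.3%, the international pool 152/251 = 60.6% → the international pool
Education: the regular-round pool 25/36 = 69.4%, the international pool 20/27 = 74.1% → the international pool
Overall: the regular-round pool 358/919 = 39.0%, the international pool 424/891 = 47.6% → the international pool

the international pool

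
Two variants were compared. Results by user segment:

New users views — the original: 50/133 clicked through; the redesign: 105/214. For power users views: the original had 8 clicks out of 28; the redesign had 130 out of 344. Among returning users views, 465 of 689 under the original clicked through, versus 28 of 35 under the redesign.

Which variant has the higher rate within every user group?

the redesign

New users: the original 50/133 = 37.6%, the redesign 105/214 = 49.1% → the redesign
Power users: the original 8/28 = 28.6%, the redesign 130/344 = 37.8% → the redesign
Returning users: the original 465/689 = 67.5%, the redesign 28/35 = 80.0% → the redesign
The redesign has the higher rate in all 3 groups.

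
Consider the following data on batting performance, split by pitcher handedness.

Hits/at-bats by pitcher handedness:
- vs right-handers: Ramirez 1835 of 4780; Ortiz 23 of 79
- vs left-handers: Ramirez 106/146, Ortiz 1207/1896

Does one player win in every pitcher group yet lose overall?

Yes

Vs right-handers: Ramirez 1835/4780 = 38.4%, Ortiz 23/79 = 29.1% → Ramirez
Vs left-handers: Ramirez 106/146 = 72.6%, Ortiz 1207/1896 = 63.7% → Ramirez
Overall: Ramirez 1941/4926 = 39.4%, Ortiz 1230/1975 = 62.3% → Ortiz
Ramirez wins each pitcher group but Ortiz wins overall — the comparison reverses. Ramirez's at-bats skew toward vs right-handers, which has a lower base rate.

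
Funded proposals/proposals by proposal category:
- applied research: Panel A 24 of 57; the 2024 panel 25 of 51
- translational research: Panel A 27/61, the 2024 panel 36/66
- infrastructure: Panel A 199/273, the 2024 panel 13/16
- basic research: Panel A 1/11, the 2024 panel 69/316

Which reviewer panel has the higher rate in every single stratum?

the 2024 panel

Applied research: Panel A 24/57 = 42.1%, the 2024 panel 25/51 = 49.0% → the 2024 panel
Translational research: Panel A 27/61 = 44.3%, the 2024 panel 36/66 = 54.5% → the 2024 panel
Infrastructure: Panel A 199/273 = 72.9%, the 2024 panel 13/16 = 81.2% → the 2024 panel
Basic research: Panel A 1/11 = 9.1%, the 2024 panel 69/316 = 21.8% → the 2024 panel
The 2024 panel has the higher rate in all 4 groups.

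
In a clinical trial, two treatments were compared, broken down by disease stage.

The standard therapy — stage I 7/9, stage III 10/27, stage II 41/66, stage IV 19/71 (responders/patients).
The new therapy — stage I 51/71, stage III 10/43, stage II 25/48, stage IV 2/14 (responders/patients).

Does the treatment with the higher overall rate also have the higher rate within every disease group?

Stage I: the standard therapy 7/9 = 77.8%, the new therapy 51/71 = 71.8% → the standard therapy
Stage III: the standard therapy 10/27 = 37.0%, the new therapy 10/43 = 23.3% → the standard therapy
Stage II: the standard therapy 41/66 = 62.1%, the new therapy 25/48 = 52.1% → the standard therapy
Stage IV: the standard therapy 19/71 = 26.8%, the new therapy 2/14 = 14.3% → the standard therapy
Overall: the standard therapy 77/173 = 44.5%, the new therapy 88/176 = 50.0% → the new therapy
The standard therapy wins each disease group but the new therapy wins overall — the comparison reverses. The standard therapy's patients skew toward stage IV, which has a lower base rate.

No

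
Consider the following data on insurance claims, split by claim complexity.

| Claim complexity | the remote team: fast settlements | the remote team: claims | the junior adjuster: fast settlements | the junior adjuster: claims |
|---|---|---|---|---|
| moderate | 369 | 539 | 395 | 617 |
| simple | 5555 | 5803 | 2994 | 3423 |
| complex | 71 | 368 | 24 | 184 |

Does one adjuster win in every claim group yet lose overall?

No

Moderate: the remote team 369/539 = 68.5%, the junior adjuster 395/617 = 64.0% → the remote team
Simple: the remote team 5555/5803 = 95.7%, the junior adjuster 2994/3423 = 87.5% → the remote team
Complex: the remote team 71/368 = 19.3%, the junior adjuster 24/184 = 13.0% → the remote team
Overall: the remote team 5995/6710 = 89.3%, the junior adjuster 3413/4224 = 80.8% → the remote team
The remote team wins overall and in every claim group — no reversal.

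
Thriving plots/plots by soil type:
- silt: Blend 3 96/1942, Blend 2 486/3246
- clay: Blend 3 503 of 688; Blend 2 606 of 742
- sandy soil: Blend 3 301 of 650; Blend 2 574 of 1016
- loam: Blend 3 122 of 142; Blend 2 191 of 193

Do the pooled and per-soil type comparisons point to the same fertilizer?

Yes

Silt: Blend 3 96/1942 = 4.9%, Blend 2 486/3246 = 15.0% → Blend 2
Clay: Blend 3 503/688 = 73.1%, Blend 2 606/742 = 81.7% → Blend 2
Sandy soil: Blend 3 301/650 = 46.3%, Blend 2 574/1016 = 56.5% → Blend 2
Loam: Blend 3 122/142 = 85.9%, Blend 2 191/193 = 99.0% → Blend 2
Overall: Blend 3 1022/3422 = 29.9%, Blend 2 1857/5197 = 35.7% → Blend 2
Blend 2 wins overall and in every soil group — no reversal.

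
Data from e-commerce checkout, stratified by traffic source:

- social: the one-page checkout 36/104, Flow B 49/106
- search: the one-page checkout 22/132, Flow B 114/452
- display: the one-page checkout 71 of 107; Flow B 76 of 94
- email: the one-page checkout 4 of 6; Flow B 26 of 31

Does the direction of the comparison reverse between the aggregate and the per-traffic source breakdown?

Social: the one-page checkout 36/104 = 34.6%, Flow B 49/106 = 46.2% → Flow B
Search: the one-page checkout 22/132 = 16.7%, Flow B 114/452 = 25.2% → Flow B
Display: the one-page checkout 71/107 = 66.4%, Flow B 76/94 = 80.9% → Flow B
Email: the one-page checkout 4/6 = 66.7%, Flow B 26/31 = 83.9% → Flow B
Overall: the one-page checkout 133/349 = 38.1%, Flow B 265/683 = 38.8% → Flow B
Flow B wins overall and in every traffic group — no reversal.

No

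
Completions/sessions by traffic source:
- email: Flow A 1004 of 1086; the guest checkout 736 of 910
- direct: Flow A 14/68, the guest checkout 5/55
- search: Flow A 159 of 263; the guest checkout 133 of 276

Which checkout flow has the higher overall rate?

Flow A

Email: Flow A 1004/1086 = 92.4%, the guest checkout 736/910 = 80.9% → Flow A
Direct: Flow A 14/68 = 20.6%, the guest checkout 5/55 = 9.1% → Flow A
Search: Flow A 159/263 = 60.5%, the guest checkout 133/276 = 48.2% → Flow A
Overall: Flow A 1177/1417 = 83.1%, the guest checkout 874/1241 = 70.4% → Flow A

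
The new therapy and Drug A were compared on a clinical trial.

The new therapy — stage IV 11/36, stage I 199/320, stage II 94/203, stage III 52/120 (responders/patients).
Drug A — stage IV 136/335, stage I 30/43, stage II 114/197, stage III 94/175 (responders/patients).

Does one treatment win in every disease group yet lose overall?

Stage IV: the new therapy 11/36 = 30.6%, Drug A 136/335 = 40.6% → Drug A
Stage I: the new therapy 199/320 = 62.2%, Drug A 30/43 = 69.8% → Drug A
Stage II: the new therapy 94/203 = 46.3%, Drug A 114/197 = 57.9% → Drug A
Stage III: the new therapy 52/120 = 43.3%, Drug A 94/175 = 53.7% → Drug A
Overall: the new therapy 356/679 = 52.4%, Drug A 374/750 = 49.9% → the new therapy
Drug A wins each disease group but the new therapy wins overall — the comparison reverses. Drug A's patients skew toward stage IV, which has a lower base rate.

Yes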